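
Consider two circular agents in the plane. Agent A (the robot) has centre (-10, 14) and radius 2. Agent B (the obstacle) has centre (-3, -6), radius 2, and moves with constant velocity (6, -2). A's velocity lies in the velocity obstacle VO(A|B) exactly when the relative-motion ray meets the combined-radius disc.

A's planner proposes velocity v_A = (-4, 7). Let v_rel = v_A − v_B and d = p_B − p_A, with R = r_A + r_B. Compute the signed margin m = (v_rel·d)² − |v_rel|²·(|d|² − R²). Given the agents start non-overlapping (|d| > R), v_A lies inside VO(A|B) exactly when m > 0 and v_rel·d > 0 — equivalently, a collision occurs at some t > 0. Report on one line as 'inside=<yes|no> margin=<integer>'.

d = (7, -20),  |d|² = 449;  R = 2+2 = 4,  c = 449−4² = 433
v_rel = (-10, 9),  |v_rel|² = 181;  v_rel·d = (-10)·(7) + (9)·(-20) = -250
181·t² + 500·t + 433 = 0  ⇒  m = (-250)² − 181·433 = -15873
m = -15873 < 0,  v_rel·d = -250 < 0  ⇒  outside

inside=no margin=-15873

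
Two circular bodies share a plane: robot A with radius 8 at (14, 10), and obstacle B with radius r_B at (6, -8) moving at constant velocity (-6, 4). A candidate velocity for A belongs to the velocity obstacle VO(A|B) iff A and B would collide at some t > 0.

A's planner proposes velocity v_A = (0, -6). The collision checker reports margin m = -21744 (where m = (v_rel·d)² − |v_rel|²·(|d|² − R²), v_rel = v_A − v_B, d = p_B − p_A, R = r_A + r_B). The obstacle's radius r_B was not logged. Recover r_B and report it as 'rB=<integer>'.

m = -21744
d = (-8, -18);  v_rel = (6, -10),  |v_rel|² = 136
v_rel×d = (6)·(-18) − (-10)·(-8) = -188
since m = R²·136 − (-188)²:  R² = (35344 + -21744) / 136 = 100
R = √100 = 10  ⇒  r_B = 10 − 8 = 2

rB=2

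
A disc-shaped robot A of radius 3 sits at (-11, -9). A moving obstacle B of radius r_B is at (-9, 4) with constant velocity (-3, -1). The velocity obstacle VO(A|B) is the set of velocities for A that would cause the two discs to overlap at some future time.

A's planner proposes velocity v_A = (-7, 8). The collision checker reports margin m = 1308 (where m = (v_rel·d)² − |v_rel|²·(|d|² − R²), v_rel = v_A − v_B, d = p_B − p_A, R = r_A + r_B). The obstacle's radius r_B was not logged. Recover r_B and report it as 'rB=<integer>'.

m = 1308
d = (2, 13);  v_rel = (-4, 9),  |v_rel|² = 97
v_rel×d = (-4)·(13) − (9)·(2) = -70
since m = R²·97 − (-70)²:  R² = (4900 + 1308) / 97 = 64
R = √64 = 8  ⇒  r_B = 8 − 3 = 5

rB=5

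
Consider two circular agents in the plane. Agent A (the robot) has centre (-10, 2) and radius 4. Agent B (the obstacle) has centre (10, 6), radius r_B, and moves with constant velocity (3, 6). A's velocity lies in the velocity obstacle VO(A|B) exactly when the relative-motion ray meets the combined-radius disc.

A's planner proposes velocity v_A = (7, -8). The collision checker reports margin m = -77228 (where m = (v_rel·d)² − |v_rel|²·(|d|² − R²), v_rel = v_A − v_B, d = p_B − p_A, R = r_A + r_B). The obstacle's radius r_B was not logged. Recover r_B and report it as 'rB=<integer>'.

m = -77228
d = (20, 4);  v_rel = (4, -14),  |v_rel|² = 212
v_rel×d = (4)·(4) − (-14)·(20) = 296
since m = R²·212 − 296²:  R² = (87616 + -77228) / 212 = 49
R = √49 = 7  ⇒  r_B = 7 − 4 = 3

rB=3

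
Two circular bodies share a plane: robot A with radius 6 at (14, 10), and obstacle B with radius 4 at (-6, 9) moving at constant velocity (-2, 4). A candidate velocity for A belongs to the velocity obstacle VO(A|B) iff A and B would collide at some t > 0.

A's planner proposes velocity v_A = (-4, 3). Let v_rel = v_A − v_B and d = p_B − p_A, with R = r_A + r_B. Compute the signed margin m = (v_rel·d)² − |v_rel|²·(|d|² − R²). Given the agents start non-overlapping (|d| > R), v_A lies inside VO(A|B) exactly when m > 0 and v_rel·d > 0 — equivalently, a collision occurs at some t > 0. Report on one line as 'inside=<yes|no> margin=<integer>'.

d = (-20, -1),  |d|² = 401;  R = 6+4 = 10,  c = 401−10² = 301
v_rel = (-2, -1),  |v_rel|² = 5;  v_rel·d = (-2)·(-20) + (-1)·(-1) = 41
5·t² − 82·t + 301 = 0  ⇒  m = 41² − 5·301 = 176
m = 176 > 0,  v_rel·d = 41 > 0  ⇒  inside

inside=yes margin=176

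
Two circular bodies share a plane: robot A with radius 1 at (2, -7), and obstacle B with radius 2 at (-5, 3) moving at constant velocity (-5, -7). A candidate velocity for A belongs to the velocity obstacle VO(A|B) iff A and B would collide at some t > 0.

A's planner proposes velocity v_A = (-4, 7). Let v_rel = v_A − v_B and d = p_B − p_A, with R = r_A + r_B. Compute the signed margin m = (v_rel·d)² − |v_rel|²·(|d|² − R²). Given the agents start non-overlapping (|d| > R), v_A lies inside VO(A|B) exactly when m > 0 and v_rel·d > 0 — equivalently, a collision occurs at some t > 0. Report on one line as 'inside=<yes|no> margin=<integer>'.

d = (-7, 10),  |d|² = 149;  R = 1+2 = 3,  c = 149−3² = 140
v_rel = (1, 14),  |v_rel|² = 197;  v_rel·d = (1)·(-7) + (14)·(10) = 133
197·t² − 266·t + 140 = 0  ⇒  m = 133² − 197·140 = -9891
m = -9891 < 0,  v_rel·d = 133 > 0  ⇒  outside

inside=no margin=-9891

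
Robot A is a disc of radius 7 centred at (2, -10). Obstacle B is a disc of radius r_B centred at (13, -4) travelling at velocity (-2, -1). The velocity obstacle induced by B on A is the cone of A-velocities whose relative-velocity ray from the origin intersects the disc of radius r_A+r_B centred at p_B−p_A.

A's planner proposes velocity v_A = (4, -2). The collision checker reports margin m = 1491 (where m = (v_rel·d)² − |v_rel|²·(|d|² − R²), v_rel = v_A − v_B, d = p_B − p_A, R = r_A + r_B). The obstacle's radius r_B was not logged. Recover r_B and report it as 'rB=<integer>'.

m = 1491
d = (11, 6);  v_rel = (6, -1),  |v_rel|² = 37
v_rel×d = (6)·(6) − (-1)·(11) = 47
since m = R²·37 − 47²:  R² = (2209 + 1491) / 37 = 100
R = √100 = 10  ⇒  r_B = 10 − 7 = 3

rB=3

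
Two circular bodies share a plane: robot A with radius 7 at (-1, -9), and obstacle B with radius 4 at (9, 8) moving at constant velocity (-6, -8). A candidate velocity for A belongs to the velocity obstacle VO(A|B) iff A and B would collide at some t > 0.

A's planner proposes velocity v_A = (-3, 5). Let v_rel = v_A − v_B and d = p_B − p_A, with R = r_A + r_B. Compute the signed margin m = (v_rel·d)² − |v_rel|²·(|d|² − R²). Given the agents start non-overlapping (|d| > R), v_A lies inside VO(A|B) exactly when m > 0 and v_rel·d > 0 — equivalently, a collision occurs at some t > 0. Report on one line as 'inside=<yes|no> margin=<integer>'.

d = (10, 17),  |d|² = 389;  R = 7+4 = 11,  c = 389−11² = 268
v_rel = (3, 13),  |v_rel|² = 178;  v_rel·d = (3)·(10) + (13)·(17) = 251
178·t² − 502·t + 268 = 0  ⇒  m = 251² − 178·268 = 15297
m = 15297 > 0,  v_rel·d = 251 > 0  ⇒  inside

inside=yes margin=15297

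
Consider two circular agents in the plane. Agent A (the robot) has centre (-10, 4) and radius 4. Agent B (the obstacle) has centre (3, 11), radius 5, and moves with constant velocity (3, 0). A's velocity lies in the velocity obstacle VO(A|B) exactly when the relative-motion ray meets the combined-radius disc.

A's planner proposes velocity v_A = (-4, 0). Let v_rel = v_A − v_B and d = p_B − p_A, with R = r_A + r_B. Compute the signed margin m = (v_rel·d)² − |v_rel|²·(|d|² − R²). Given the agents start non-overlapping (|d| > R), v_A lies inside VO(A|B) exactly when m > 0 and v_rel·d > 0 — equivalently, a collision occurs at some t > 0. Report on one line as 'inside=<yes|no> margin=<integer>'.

d = (13, 7),  |d|² = 218;  R = 4+5 = 9,  c = 218−9² = 137
v_rel = (-7, 0),  |v_rel|² = 49;  v_rel·d = (-7)·(13) + (0)·(7) = -91
49·t² + 182·t + 137 = 0  ⇒  m = (-91)² − 49·137 = 1568
m = 1568 > 0,  v_rel·d = -91 < 0  ⇒  outside

inside=no margin=1568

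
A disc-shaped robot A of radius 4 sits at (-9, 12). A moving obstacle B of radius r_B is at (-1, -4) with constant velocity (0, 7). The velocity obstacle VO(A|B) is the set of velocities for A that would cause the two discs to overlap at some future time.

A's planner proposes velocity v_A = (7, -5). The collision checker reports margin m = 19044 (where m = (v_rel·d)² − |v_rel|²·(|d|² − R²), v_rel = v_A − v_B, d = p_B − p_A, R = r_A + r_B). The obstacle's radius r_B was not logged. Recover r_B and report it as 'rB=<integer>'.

m = 19044
d = (8, -16);  v_rel = (7, -12),  |v_rel|² = 193
v_rel×d = (7)·(-16) − (-12)·(8) = -16
since m = R²·193 − (-16)²:  R² = (256 + 19044) / 193 = 100
R = √100 = 10  ⇒  r_B = 10 − 4 = 6

rB=6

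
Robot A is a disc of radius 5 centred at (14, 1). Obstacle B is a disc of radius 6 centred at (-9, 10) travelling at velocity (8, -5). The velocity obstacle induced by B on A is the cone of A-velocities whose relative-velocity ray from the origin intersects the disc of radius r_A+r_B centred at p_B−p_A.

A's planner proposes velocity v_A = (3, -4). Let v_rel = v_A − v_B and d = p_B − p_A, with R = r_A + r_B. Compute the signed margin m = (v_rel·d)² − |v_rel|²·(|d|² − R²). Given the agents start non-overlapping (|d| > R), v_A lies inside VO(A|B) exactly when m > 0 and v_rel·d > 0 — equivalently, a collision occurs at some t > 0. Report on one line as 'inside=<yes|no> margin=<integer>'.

d = (-23, 9),  |d|² = 610;  R = 5+6 = 11,  c = 610−11² = 489
v_rel = (-5, 1),  |v_rel|² = 26;  v_rel·d = (-5)·(-23) + (1)·(9) = 124
26·t² − 248·t + 489 = 0  ⇒  m = 124² − 26·489 = 2662
m = 2662 > 0,  v_rel·d = 124 > 0  ⇒  inside

inside=yes margin=2662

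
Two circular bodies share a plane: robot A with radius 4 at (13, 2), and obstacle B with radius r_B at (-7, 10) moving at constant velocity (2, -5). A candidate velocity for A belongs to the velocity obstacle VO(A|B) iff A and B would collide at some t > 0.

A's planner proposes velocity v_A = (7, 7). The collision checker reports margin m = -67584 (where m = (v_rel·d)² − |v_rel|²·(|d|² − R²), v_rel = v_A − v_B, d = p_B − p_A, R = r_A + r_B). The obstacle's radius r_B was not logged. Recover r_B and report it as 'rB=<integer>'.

m = -67584
d = (-20, 8);  v_rel = (5, 12),  |v_rel|² = 169
v_rel×d = (5)·(8) − (12)·(-20) = 280
since m = R²·169 − 280²:  R² = (78400 + -67584) / 169 = 64
R = √64 = 8  ⇒  r_B = 8 − 4 = 4

rB=4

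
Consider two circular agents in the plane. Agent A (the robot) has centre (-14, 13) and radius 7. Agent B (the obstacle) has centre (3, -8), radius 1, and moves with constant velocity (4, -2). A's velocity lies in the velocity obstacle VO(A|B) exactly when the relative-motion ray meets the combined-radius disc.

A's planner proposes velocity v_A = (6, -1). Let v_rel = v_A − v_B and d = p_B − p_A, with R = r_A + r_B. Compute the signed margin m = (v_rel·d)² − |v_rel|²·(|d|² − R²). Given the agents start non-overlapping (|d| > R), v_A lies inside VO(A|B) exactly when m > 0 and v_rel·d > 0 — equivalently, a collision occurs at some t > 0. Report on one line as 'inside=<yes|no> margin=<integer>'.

d = (17, -21),  |d|² = 730;  R = 7+1 = 8,  c = 730−8² = 666
v_rel = (2, 1),  |v_rel|² = 5;  v_rel·d = (2)·(17) + (1)·(-21) = 13
5·t² − 26·t + 666 = 0  ⇒  m = 13² − 5·666 = -3161
m = -3161 < 0,  v_rel·d = 13 > 0  ⇒  outside

inside=no margin=-3161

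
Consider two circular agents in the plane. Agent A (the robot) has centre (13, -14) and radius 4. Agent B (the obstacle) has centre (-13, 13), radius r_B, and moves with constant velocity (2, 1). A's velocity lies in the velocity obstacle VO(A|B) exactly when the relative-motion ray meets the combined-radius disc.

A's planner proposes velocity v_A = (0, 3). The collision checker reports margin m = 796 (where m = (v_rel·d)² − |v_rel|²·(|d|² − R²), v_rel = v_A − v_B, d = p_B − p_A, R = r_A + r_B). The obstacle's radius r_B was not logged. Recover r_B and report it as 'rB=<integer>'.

m = 796
d = (-26, 27);  v_rel = (-2, 2),  |v_rel|² = 8
v_rel×d = (-2)·(27) − (2)·(-26) = -2
since m = R²·8 − (-2)²:  R² = (4 + 796) / 8 = 100
R = √100 = 10  ⇒  r_B = 10 − 4 = 6

rB=6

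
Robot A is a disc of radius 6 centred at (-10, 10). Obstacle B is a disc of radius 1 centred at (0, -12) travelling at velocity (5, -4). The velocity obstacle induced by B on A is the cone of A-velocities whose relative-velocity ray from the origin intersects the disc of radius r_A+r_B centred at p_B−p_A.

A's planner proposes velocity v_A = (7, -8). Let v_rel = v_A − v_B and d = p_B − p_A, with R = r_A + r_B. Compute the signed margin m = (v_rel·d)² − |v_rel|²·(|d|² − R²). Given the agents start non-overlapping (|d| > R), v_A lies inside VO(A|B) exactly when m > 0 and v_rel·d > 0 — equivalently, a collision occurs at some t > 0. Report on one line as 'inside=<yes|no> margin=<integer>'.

d = (10, -22),  |d|² = 584;  R = 6+1 = 7,  c = 584−7² = 535
v_rel = (2, -4),  |v_rel|² = 20;  v_rel·d = (2)·(10) + (-4)·(-22) = 108
20·t² − 216·t + 535 = 0  ⇒  m = 108² − 20·535 = 964
m = 964 > 0,  v_rel·d = 108 > 0  ⇒  inside

inside=yes margin=964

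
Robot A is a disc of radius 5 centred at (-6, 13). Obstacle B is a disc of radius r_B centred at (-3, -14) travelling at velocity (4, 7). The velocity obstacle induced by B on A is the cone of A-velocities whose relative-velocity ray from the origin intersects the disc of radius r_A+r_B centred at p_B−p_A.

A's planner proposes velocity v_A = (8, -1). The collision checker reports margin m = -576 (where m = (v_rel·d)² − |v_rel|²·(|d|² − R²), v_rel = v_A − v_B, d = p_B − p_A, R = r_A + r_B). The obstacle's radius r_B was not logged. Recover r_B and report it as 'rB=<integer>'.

m = -576
d = (3, -27);  v_rel = (4, -8),  |v_rel|² = 80
v_rel×d = (4)·(-27) − (-8)·(3) = -84
since m = R²·80 − (-84)²:  R² = (7056 + -576) / 80 = 81
R = √81 = 9  ⇒  r_B = 9 − 5 = 4

rB=4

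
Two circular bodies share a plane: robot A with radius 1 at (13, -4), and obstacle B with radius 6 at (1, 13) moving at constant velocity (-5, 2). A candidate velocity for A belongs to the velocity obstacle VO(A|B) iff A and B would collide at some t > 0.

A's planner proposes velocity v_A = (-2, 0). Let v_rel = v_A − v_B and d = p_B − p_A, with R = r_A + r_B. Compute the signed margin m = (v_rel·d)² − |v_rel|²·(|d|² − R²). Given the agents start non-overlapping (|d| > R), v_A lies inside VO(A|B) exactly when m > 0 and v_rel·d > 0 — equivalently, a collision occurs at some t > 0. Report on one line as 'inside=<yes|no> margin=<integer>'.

d = (-12, 17),  |d|² = 433;  R = 1+6 = 7,  c = 433−7² = 384
v_rel = (3, -2),  |v_rel|² = 13;  v_rel·d = (3)·(-12) + (-2)·(17) = -70
13·t² + 140·t + 384 = 0  ⇒  m = (-70)² − 13·384 = -92
m = -92 < 0,  v_rel·d = -70 < 0  ⇒  outside

inside=no margin=-92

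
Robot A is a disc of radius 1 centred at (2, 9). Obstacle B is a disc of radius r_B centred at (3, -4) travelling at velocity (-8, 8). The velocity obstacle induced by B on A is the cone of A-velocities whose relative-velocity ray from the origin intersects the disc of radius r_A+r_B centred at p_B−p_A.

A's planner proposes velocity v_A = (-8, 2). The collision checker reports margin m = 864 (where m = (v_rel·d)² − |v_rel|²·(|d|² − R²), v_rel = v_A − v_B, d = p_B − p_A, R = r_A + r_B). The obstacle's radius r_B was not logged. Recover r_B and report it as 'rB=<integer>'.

m = 864
d = (1, -13);  v_rel = (0, -6),  |v_rel|² = 36
v_rel×d = (0)·(-13) − (-6)·(1) = 6
since m = R²·36 − 6²:  R² = (36 + 864) / 36 = 25
R = √25 = 5  ⇒  r_B = 5 − 1 = 4

rB=4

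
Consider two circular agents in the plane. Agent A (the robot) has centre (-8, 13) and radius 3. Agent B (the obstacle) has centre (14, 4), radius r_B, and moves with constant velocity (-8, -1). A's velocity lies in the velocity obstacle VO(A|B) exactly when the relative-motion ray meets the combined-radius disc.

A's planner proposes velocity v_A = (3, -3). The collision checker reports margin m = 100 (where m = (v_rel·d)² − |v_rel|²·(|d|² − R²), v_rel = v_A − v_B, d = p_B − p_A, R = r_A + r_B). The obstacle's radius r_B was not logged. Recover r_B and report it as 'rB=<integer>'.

m = 100
d = (22, -9);  v_rel = (11, -2),  |v_rel|² = 125
v_rel×d = (11)·(-9) − (-2)·(22) = -55
since m = R²·125 − (-55)²:  R² = (3025 + 100) / 125 = 25
R = √25 = 5  ⇒  r_B = 5 − 3 = 2

rB=2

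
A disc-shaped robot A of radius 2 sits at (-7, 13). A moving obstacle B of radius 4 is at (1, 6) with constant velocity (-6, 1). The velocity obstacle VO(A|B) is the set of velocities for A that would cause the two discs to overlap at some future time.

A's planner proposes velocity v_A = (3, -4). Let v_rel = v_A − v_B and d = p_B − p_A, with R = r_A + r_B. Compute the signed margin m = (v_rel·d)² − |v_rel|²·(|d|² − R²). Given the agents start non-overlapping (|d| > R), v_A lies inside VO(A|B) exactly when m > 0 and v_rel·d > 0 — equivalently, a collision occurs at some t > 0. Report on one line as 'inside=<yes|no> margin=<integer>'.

d = (8, -7),  |d|² = 113;  R = 2+4 = 6,  c = 113−6² = 77
v_rel = (9, -5),  |v_rel|² = 106;  v_rel·d = (9)·(8) + (-5)·(-7) = 107
106·t² − 214·t + 77 = 0  ⇒  m = 107² − 106·77 = 3287
m = 3287 > 0,  v_rel·d = 107 > 0  ⇒  inside

inside=yes margin=3287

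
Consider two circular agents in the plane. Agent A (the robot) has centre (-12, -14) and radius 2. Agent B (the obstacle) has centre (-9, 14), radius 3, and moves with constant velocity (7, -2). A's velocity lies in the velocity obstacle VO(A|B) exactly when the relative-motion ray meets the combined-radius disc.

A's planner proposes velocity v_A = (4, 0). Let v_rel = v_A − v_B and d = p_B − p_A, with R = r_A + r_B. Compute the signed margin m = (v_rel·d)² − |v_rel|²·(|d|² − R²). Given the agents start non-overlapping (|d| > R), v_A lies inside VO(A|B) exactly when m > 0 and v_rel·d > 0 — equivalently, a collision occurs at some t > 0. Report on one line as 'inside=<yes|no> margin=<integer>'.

d = (3, 28),  |d|² = 793;  R = 2+3 = 5,  c = 793−5² = 768
v_rel = (-3, 2),  |v_rel|² = 13;  v_rel·d = (-3)·(3) + (2)·(28) = 47
13·t² − 94·t + 768 = 0  ⇒  m = 47² − 13·768 = -7775
m = -7775 < 0,  v_rel·d = 47 > 0  ⇒  outside

inside=no margin=-7775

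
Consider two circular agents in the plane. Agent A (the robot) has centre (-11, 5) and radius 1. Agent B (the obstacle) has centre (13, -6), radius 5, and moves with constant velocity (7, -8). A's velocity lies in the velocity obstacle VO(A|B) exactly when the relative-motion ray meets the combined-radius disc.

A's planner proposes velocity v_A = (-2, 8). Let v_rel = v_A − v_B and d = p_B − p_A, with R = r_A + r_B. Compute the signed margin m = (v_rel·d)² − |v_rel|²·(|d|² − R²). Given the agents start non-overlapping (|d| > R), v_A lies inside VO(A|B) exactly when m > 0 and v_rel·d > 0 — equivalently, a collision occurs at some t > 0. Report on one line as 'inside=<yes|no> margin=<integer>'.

d = (24, -11),  |d|² = 697;  R = 1+5 = 6,  c = 697−6² = 661
v_rel = (-9, 16),  |v_rel|² = 337;  v_rel·d = (-9)·(24) + (16)·(-11) = -392
337·t² + 784·t + 661 = 0  ⇒  m = (-392)² − 337·661 = -69093
m = -69093 < 0,  v_rel·d = -392 < 0  ⇒  outside

inside=no margin=-69093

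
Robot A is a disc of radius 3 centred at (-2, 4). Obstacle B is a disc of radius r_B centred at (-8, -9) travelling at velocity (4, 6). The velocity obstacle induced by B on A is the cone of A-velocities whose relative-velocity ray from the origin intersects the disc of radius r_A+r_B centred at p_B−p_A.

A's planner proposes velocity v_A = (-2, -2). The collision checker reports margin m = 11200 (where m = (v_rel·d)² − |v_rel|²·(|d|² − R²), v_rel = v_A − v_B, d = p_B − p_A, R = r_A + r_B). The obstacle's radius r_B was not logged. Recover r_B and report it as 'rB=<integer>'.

m = 11200
d = (-6, -13);  v_rel = (-6, -8),  |v_rel|² = 100
v_rel×d = (-6)·(-13) − (-8)·(-6) = 30
since m = R²·100 − 30²:  R² = (900 + 11200) / 100 = 121
R = √121 = 11  ⇒  r_B = 11 − 3 = 8

rB=8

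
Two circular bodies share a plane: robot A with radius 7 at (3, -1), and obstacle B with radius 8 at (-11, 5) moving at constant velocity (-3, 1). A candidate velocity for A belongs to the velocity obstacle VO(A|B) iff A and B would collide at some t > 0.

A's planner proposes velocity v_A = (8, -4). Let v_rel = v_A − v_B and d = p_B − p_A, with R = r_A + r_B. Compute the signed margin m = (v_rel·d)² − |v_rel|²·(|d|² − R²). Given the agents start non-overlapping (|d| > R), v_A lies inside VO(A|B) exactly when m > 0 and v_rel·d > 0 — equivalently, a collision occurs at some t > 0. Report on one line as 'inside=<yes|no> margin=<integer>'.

d = (-14, 6),  |d|² = 232;  R = 7+8 = 15,  c = 232−15² = 7
v_rel = (11, -5),  |v_rel|² = 146;  v_rel·d = (11)·(-14) + (-5)·(6) = -184
146·t² + 368·t + 7 = 0  ⇒  m = (-184)² − 146·7 = 32834
m = 32834 > 0,  v_rel·d = -184 < 0  ⇒  outside

inside=no margin=32834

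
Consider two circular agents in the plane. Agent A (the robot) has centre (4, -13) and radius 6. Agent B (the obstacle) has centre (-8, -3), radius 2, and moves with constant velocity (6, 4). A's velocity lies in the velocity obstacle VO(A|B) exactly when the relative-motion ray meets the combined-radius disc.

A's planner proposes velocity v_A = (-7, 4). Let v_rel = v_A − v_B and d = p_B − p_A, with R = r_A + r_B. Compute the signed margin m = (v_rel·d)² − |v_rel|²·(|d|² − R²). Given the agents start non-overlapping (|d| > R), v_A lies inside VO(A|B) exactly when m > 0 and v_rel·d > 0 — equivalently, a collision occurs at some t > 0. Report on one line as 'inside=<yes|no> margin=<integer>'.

d = (-12, 10),  |d|² = 244;  R = 6+2 = 8,  c = 244−8² = 180
v_rel = (-13, 0),  |v_rel|² = 169;  v_rel·d = (-13)·(-12) + (0)·(10) = 156
169·t² − 312·t + 180 = 0  ⇒  m = 156² − 169·180 = -6084
m = -6084 < 0,  v_rel·d = 156 > 0  ⇒  outside

inside=no margin=-6084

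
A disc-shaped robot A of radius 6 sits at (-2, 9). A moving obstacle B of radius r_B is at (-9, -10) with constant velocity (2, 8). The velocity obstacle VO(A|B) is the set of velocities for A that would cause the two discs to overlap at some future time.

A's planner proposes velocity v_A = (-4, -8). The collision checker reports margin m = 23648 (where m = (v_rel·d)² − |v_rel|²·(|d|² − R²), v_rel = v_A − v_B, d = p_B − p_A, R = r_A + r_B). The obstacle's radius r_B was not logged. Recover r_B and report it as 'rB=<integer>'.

m = 23648
d = (-7, -19);  v_rel = (-6, -16),  |v_rel|² = 292
v_rel×d = (-6)·(-19) − (-16)·(-7) = 2
since m = R²·292 − 2²:  R² = (4 + 23648) / 292 = 81
R = √81 = 9  ⇒  r_B = 9 − 6 = 3

rB=3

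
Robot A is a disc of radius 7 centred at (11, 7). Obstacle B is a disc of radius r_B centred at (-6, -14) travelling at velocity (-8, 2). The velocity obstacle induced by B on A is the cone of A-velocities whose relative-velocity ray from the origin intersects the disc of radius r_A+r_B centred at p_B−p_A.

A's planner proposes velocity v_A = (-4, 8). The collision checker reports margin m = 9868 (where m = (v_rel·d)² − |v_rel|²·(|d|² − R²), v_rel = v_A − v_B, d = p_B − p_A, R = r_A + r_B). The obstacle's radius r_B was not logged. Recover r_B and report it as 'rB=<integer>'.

m = 9868
d = (-17, -21);  v_rel = (4, 6),  |v_rel|² = 52
v_rel×d = (4)·(-21) − (6)·(-17) = 18
since m = R²·52 − 18²:  R² = (324 + 9868) / 52 = 196
R = √196 = 14  ⇒  r_B = 14 − 7 = 7

rB=7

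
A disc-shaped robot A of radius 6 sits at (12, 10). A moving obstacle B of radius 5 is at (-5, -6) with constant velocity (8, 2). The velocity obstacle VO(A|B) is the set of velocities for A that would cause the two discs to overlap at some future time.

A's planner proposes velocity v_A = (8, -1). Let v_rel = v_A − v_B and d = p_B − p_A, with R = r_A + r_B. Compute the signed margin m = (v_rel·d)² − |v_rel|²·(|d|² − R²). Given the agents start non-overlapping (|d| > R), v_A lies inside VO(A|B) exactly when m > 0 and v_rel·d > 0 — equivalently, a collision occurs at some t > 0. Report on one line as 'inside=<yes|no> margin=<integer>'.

d = (-17, -16),  |d|² = 545;  R = 6+5 = 11,  c = 545−11² = 424
v_rel = (0, -3),  |v_rel|² = 9;  v_rel·d = (0)·(-17) + (-3)·(-16) = 48
9·t² − 96·t + 424 = 0  ⇒  m = 48² − 9·424 = -1512
m = -1512 < 0,  v_rel·d = 48 > 0  ⇒  outside

inside=no margin=-1512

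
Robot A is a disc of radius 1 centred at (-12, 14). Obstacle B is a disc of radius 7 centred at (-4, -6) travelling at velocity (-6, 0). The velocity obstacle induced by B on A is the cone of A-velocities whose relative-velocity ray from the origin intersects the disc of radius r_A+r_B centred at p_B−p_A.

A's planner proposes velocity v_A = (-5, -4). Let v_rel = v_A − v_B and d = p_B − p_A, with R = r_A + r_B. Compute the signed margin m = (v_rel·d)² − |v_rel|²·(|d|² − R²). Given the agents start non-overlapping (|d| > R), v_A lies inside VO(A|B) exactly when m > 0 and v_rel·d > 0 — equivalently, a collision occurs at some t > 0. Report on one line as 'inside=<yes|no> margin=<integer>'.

d = (8, -20),  |d|² = 464;  R = 1+7 = 8,  c = 464−8² = 400
v_rel = (1, -4),  |v_rel|² = 17;  v_rel·d = (1)·(8) + (-4)·(-20) = 88
17·t² − 176·t + 400 = 0  ⇒  m = 88² − 17·400 = 944
m = 944 > 0,  v_rel·d = 88 > 0  ⇒  inside

inside=yes margin=944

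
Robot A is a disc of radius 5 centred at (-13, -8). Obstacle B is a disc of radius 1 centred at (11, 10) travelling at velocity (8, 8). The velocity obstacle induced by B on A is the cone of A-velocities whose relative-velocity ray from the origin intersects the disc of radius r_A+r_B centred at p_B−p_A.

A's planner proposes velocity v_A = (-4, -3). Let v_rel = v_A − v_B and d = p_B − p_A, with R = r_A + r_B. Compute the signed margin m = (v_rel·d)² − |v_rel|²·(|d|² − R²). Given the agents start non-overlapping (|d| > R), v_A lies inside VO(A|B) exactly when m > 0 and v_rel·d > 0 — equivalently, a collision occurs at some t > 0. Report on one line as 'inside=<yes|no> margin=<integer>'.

d = (24, 18),  |d|² = 900;  R = 5+1 = 6,  c = 900−6² = 864
v_rel = (-12, -11),  |v_rel|² = 265;  v_rel·d = (-12)·(24) + (-11)·(18) = -486
265·t² + 972·t + 864 = 0  ⇒  m = (-486)² − 265·864 = 7236
m = 7236 > 0,  v_rel·d = -486 < 0  ⇒  outside

inside=no margin=7236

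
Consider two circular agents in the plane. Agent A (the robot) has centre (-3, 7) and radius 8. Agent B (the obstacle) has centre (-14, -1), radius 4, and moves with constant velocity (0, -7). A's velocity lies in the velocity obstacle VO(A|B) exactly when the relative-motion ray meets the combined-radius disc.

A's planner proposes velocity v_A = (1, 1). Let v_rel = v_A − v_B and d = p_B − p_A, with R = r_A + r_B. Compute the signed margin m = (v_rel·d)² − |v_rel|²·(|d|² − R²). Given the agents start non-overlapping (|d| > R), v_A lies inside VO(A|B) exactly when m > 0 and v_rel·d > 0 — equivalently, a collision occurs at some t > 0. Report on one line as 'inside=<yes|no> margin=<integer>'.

d = (-11, -8),  |d|² = 185;  R = 8+4 = 12,  c = 185−12² = 41
v_rel = (1, 8),  |v_rel|² = 65;  v_rel·d = (1)·(-11) + (8)·(-8) = -75
65·t² + 150·t + 41 = 0  ⇒  m = (-75)² − 65·41 = 2960
m = 2960 > 0,  v_rel·d = -75 < 0  ⇒  outside

inside=no margin=2960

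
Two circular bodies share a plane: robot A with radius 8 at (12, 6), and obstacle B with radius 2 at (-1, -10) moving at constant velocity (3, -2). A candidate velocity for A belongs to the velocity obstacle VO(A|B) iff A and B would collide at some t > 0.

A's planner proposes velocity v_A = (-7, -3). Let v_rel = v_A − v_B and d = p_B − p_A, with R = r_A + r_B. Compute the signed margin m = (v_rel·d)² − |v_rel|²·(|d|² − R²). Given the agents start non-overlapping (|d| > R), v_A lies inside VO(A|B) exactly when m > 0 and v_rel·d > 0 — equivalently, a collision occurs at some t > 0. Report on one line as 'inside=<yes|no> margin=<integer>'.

d = (-13, -16),  |d|² = 425;  R = 8+2 = 10,  c = 425−10² = 325
v_rel = (-10, -1),  |v_rel|² = 101;  v_rel·d = (-10)·(-13) + (-1)·(-16) = 146
101·t² − 292·t + 325 = 0  ⇒  m = 146² − 101·325 = -11509
m = -11509 < 0,  v_rel·d = 146 > 0  ⇒  outside

inside=no margin=-11509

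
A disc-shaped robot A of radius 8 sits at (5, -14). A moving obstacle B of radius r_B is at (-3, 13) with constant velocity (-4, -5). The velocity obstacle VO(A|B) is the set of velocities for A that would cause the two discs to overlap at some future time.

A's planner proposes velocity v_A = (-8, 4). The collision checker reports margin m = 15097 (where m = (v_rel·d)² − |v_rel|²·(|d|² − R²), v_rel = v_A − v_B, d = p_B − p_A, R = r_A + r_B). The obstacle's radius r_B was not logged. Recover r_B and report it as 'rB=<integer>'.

m = 15097
d = (-8, 27);  v_rel = (-4, 9),  |v_rel|² = 97
v_rel×d = (-4)·(27) − (9)·(-8) = -36
since m = R²·97 − (-36)²:  R² = (1296 + 15097) / 97 = 169
R = √169 = 13  ⇒  r_B = 13 − 8 = 5

rB=5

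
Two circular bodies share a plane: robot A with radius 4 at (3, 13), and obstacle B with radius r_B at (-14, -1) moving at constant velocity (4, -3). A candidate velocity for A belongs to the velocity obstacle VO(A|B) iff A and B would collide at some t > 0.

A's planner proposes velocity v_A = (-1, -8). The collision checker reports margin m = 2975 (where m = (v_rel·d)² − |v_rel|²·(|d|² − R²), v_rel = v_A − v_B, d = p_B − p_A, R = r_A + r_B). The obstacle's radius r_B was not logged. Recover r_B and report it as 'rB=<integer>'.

m = 2975
d = (-17, -14);  v_rel = (-5, -5),  |v_rel|² = 50
v_rel×d = (-5)·(-14) − (-5)·(-17) = -15
since m = R²·50 − (-15)²:  R² = (225 + 2975) / 50 = 64
R = √64 = 8  ⇒  r_B = 8 − 4 = 4

rB=4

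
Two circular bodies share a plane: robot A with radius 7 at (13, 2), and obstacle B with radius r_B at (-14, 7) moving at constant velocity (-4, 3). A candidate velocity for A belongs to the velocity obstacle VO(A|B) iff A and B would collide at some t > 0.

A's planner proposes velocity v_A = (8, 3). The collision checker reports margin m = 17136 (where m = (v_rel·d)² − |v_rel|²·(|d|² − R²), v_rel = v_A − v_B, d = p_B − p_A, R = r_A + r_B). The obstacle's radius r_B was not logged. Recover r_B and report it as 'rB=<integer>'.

m = 17136
d = (-27, 5);  v_rel = (12, 0),  |v_rel|² = 144
v_rel×d = (12)·(5) − (0)·(-27) = 60
since m = R²·144 − 60²:  R² = (3600 + 17136) / 144 = 144
R = √144 = 12  ⇒  r_B = 12 − 7 = 5

rB=5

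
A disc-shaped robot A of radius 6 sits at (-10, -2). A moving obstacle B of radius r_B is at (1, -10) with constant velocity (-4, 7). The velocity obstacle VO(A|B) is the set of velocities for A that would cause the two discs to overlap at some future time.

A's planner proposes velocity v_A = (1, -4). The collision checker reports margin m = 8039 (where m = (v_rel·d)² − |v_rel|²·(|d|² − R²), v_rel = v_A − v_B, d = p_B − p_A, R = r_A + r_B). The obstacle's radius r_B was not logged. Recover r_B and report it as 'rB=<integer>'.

m = 8039
d = (11, -8);  v_rel = (5, -11),  |v_rel|² = 146
v_rel×d = (5)·(-8) − (-11)·(11) = 81
since m = R²·146 − 81²:  R² = (6561 + 8039) / 146 = 100
R = √100 = 10  ⇒  r_B = 10 − 6 = 4

rB=4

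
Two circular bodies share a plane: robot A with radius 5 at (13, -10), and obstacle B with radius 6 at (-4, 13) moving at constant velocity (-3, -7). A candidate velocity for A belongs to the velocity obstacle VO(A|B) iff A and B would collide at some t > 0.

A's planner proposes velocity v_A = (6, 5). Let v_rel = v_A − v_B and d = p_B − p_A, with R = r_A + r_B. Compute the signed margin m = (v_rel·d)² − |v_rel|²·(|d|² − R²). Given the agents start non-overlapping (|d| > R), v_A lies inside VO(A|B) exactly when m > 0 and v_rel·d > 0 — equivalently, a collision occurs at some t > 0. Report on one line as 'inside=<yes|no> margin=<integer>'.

d = (-17, 23),  |d|² = 818;  R = 5+6 = 11,  c = 818−11² = 697
v_rel = (9, 12),  |v_rel|² = 225;  v_rel·d = (9)·(-17) + (12)·(23) = 123
225·t² − 246·t + 697 = 0  ⇒  m = 123² − 225·697 = -141696
m = -141696 < 0,  v_rel·d = 123 > 0  ⇒  outside

inside=no margin=-141696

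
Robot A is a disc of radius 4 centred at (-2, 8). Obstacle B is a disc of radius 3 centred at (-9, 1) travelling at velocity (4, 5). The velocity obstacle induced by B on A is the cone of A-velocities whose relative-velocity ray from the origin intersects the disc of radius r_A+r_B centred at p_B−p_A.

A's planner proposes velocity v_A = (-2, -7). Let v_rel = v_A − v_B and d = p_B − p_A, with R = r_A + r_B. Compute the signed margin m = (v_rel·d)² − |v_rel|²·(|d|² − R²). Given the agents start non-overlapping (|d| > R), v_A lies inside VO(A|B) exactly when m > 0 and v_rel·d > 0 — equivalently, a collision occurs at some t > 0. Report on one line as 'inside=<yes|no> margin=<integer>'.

d = (-7, -7),  |d|² = 98;  R = 4+3 = 7,  c = 98−7² = 49
v_rel = (-6, -12),  |v_rel|² = 180;  v_rel·d = (-6)·(-7) + (-12)·(-7) = 126
180·t² − 252·t + 49 = 0  ⇒  m = 126² − 180·49 = 7056
m = 7056 > 0,  v_rel·d = 126 > 0  ⇒  inside

inside=yes margin=7056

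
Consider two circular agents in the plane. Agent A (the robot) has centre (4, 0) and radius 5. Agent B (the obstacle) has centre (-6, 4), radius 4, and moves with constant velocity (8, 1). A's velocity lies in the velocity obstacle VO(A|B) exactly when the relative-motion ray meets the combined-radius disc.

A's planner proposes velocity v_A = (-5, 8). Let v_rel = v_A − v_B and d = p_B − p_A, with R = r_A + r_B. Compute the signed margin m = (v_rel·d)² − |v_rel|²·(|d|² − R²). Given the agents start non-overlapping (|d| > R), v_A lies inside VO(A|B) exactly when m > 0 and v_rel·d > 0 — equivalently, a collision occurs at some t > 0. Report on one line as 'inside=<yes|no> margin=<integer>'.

d = (-10, 4),  |d|² = 116;  R = 5+4 = 9,  c = 116−9² = 35
v_rel = (-13, 7),  |v_rel|² = 218;  v_rel·d = (-13)·(-10) + (7)·(4) = 158
218·t² − 316·t + 35 = 0  ⇒  m = 158² − 218·35 = 17334
m = 17334 > 0,  v_rel·d = 158 > 0  ⇒  inside

inside=yes margin=17334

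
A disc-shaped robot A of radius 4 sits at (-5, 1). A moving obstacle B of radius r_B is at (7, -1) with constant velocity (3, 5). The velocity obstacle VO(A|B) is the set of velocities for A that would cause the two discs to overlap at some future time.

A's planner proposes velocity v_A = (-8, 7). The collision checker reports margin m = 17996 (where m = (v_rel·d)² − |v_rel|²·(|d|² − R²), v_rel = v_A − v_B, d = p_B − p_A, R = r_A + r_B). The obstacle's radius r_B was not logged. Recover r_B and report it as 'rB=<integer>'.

m = 17996
d = (12, -2);  v_rel = (-11, 2),  |v_rel|² = 125
v_rel×d = (-11)·(-2) − (2)·(12) = -2
since m = R²·125 − (-2)²:  R² = (4 + 17996) / 125 = 144
R = √144 = 12  ⇒  r_B = 12 − 4 = 8

rB=8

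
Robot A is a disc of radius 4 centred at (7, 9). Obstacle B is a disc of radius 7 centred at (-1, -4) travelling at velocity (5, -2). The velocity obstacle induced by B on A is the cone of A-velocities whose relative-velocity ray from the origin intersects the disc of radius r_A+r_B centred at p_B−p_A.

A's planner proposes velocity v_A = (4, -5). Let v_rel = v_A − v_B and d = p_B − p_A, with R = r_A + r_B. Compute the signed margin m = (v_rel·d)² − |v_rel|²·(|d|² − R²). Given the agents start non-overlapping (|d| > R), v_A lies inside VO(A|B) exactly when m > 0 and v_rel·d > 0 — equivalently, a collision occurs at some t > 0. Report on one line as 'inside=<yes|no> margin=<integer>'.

d = (-8, -13),  |d|² = 233;  R = 4+7 = 11,  c = 233−11² = 112
v_rel = (-1, -3),  |v_rel|² = 10;  v_rel·d = (-1)·(-8) + (-3)·(-13) = 47
10·t² − 94·t + 112 = 0  ⇒  m = 47² − 10·112 = 1089
m = 1089 > 0,  v_rel·d = 47 > 0  ⇒  inside

inside=yes margin=1089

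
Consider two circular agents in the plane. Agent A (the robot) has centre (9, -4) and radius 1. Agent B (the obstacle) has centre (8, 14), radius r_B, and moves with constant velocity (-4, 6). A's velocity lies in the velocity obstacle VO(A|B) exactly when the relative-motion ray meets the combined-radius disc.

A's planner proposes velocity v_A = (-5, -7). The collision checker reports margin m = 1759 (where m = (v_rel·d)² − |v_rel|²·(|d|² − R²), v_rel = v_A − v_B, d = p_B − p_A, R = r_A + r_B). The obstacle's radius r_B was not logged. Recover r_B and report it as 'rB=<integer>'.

m = 1759
d = (-1, 18);  v_rel = (-1, -13),  |v_rel|² = 170
v_rel×d = (-1)·(18) − (-13)·(-1) = -31
since m = R²·170 − (-31)²:  R² = (961 + 1759) / 170 = 16
R = √16 = 4  ⇒  r_B = 4 − 1 = 3

rB=3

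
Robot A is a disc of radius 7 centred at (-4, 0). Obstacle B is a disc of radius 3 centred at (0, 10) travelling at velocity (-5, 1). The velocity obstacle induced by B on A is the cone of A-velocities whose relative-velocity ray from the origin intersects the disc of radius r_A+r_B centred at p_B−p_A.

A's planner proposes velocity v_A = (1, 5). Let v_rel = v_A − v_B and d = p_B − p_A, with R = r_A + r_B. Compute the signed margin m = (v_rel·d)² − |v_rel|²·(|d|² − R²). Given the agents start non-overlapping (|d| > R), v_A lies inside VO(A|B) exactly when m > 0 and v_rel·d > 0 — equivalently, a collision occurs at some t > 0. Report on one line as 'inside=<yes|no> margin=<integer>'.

d = (4, 10),  |d|² = 116;  R = 7+3 = 10,  c = 116−10² = 16
v_rel = (6, 4),  |v_rel|² = 52;  v_rel·d = (6)·(4) + (4)·(10) = 64
52·t² − 128·t + 16 = 0  ⇒  m = 64² − 52·16 = 3264
m = 3264 > 0,  v_rel·d = 64 > 0  ⇒  inside

inside=yes margin=3264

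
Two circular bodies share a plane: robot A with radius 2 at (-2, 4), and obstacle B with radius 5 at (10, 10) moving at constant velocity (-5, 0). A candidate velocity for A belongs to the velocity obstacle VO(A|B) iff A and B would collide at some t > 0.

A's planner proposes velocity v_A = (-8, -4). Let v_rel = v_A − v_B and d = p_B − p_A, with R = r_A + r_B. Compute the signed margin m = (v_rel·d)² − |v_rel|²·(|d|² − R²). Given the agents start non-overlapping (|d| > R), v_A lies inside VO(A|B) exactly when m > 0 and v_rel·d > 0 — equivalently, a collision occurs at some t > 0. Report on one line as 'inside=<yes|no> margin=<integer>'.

d = (12, 6),  |d|² = 180;  R = 2+5 = 7,  c = 180−7² = 131
v_rel = (-3, -4),  |v_rel|² = 25;  v_rel·d = (-3)·(12) + (-4)·(6) = -60
25·t² + 120·t + 131 = 0  ⇒  m = (-60)² − 25·131 = 325
m = 325 > 0,  v_rel·d = -60 < 0  ⇒  outside

inside=no margin=325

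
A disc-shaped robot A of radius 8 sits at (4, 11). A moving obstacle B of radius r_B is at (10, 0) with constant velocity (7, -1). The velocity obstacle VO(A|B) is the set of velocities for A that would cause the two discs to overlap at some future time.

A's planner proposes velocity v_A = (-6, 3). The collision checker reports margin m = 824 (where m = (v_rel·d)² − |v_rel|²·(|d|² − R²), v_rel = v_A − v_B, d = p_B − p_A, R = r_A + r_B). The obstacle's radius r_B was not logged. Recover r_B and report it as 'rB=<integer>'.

m = 824
d = (6, -11);  v_rel = (-13, 4),  |v_rel|² = 185
v_rel×d = (-13)·(-11) − (4)·(6) = 119
since m = R²·185 − 119²:  R² = (14161 + 824) / 185 = 81
R = √81 = 9  ⇒  r_B = 9 − 8 = 1

rB=1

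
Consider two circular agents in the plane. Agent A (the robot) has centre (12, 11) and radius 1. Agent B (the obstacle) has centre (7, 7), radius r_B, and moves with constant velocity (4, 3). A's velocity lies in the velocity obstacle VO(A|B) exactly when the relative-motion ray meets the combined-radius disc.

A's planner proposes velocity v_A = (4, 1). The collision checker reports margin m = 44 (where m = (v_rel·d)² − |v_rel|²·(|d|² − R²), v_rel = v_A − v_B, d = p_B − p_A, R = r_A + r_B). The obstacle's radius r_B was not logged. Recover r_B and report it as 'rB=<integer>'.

m = 44
d = (-5, -4);  v_rel = (0, -2),  |v_rel|² = 4
v_rel×d = (0)·(-4) − (-2)·(-5) = -10
since m = R²·4 − (-10)²:  R² = (100 + 44) / 4 = 36
R = √36 = 6  ⇒  r_B = 6 − 1 = 5

rB=5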